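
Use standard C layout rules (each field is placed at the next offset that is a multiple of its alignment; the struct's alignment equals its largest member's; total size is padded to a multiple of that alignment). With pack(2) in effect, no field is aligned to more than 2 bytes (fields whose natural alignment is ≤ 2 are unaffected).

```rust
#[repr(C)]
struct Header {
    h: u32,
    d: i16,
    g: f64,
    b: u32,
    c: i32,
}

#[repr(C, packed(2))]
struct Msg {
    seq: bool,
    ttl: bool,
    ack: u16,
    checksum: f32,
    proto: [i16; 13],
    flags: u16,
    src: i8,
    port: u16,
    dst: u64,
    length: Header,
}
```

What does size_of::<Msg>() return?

Header: @0: h [4B, align 4] → 4; @4: d [2B, align 2] → 6; +2 pad (align 8); @8: g [8B, align 8] → 16; @16: b [4B, align 4] → 20; @20: c [4B, align 4] → 24; size 24, align 8
@0: seq [1B, align 1] → 1
@1: ttl [1B, align 1] → 2
@2: ack [2B, align 2] → 4
@4: checksum [4B, align 2] → 8
@8: proto [26B, align 2] → 34
@34: flags [2B, align 2] → 36
@36: src [1B, align 1] → 37
+1 pad (align 2)
@38: port [2B, align 2] → 40
@40: dst [8B, align 2] → 48
@48: length [24B, align 2] → 72
size 72, align 2

72 bytes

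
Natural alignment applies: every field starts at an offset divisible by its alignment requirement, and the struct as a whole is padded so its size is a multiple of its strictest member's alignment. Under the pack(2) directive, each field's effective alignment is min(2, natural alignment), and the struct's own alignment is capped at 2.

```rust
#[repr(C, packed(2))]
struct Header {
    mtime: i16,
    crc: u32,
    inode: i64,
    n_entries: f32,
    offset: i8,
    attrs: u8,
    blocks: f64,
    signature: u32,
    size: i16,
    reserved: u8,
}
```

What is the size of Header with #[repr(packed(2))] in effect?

mtime at 0 (size 2, align 2) → ends 2
crc at 2 (size 4, align 2) → ends 6
inode at 6 (size 8, align 2) → ends 14
n_entries at 14 (size 4, align 2) → ends 18
offset at 18 (size 1, align 1) → ends 19
attrs at 19 (size 1, align 1) → ends 20
blocks at 20 (size 8, align 2) → ends 28
signature at 28 (size 4, align 2) → ends 32
size at 32 (size 2, align 2) → ends 34
reserved at 34 (size 1, align 1) → ends 35
tail pad 1 to reach multiple of 2
total 36 bytes, alignment 2

36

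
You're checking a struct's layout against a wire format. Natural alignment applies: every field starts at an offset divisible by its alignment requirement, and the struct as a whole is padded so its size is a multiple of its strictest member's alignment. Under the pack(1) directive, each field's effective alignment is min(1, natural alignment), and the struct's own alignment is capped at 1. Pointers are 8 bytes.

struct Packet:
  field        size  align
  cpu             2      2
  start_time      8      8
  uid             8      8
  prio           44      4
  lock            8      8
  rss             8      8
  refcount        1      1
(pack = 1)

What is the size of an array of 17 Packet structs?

1343

@0: cpu [2B, align 1] → 2
@2: start_time [8B, align 1] → 10
@10: uid [8B, align 1] → 18
@18: prio [44B, align 1] → 62
@62: lock [8B, align 1] → 70
@70: rss [8B, align 1] → 78
@78: refcount [1B, align 1] → 79
size 79, align 1
array of 17: 17 × 79 = 1343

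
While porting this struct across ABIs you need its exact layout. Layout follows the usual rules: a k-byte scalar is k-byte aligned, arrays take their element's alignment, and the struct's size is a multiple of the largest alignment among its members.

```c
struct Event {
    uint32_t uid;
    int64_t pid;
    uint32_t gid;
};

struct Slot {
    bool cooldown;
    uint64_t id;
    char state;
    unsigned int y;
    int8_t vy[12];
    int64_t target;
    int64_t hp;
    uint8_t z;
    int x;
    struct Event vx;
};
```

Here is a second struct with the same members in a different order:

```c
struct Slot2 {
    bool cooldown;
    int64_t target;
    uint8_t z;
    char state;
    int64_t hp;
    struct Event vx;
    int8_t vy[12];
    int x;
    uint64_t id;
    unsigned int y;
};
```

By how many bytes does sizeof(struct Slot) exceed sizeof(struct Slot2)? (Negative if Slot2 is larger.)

Event: uid at 0 (size 4, align 4) → ends 4; pad 4 to align 8 for pid; pid at 8 (size 8, align 8) → ends 16; gid at 16 (size 4, align 4) → ends 20; tail pad 4 to reach multiple of 8; total 24 bytes, alignment 8
cooldown at 0 (size 1, align 1) → ends 1
pad 7 to align 8 for id
id at 8 (size 8, align 8) → ends 16
state at 16 (size 1, align 1) → ends 17
pad 3 to align 4 for y
y at 20 (size 4, align 4) → ends 24
vy at 24 (size 12, align 1) → ends 36
pad 4 to align 8 for target
target at 40 (size 8, align 8) → ends 48
hp at 48 (size 8, align 8) → ends 56
z at 56 (size 1, align 1) → ends 57
pad 3 to align 4 for x
x at 60 (size 4, align 4) → ends 64
vx at 64 (size 24, align 8) → ends 88
total 88 bytes, alignment 8
— Slot2 —
cooldown at 0 (size 1, align 1) → ends 1
pad 7 to align 8 for target
target at 8 (size 8, align 8) → ends 16
z at 16 (size 1, align 1) → ends 17
state at 17 (size 1, align 1) → ends 18
pad 6 to align 8 for hp
hp at 24 (size 8, align 8) → ends 32
vx at 32 (size 24, align 8) → ends 56
vy at 56 (size 12, align 1) → ends 68
x at 68 (size 4, align 4) → ends 72
id at 72 (size 8, align 8) → ends 80
y at 80 (size 4, align 4) → ends 84
tail pad 4 to reach multiple of 8
total 88 bytes, alignment 8
88 − 88 = 0

0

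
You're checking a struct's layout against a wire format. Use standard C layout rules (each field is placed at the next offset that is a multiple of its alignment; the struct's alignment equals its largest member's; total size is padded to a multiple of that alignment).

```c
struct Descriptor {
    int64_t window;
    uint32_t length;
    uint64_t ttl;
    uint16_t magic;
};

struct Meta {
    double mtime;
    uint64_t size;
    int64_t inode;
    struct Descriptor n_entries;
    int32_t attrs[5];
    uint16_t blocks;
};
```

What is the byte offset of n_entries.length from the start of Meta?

32

Descriptor: window at 0 (size 8, align 8) → ends 8; length at 8 (size 4, align 4) → ends 12; pad 4 to align 8 for ttl; ttl at 16 (size 8, align 8) → ends 24; magic at 24 (size 2, align 2) → ends 26; tail pad 6 to reach multiple of 8; total 32 bytes, alignment 8
mtime at 0 (size 8, align 8) → ends 8
size at 8 (size 8, align 8) → ends 16
inode at 16 (size 8, align 8) → ends 24
n_entries at 24 (size 32, align 8) → ends 56
within Descriptor: length at 8
24 + 8 = 32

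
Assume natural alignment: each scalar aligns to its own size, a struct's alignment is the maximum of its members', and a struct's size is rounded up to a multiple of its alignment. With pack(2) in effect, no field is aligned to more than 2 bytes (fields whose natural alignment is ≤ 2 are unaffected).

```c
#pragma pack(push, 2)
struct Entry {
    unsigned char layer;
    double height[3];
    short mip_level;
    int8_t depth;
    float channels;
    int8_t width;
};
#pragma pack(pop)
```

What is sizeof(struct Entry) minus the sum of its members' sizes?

layer at 0 (size 1, align 1) → ends 1
pad 1 to align 2 for height
height at 2 (size 24, align 2) → ends 26
mip_level at 26 (size 2, align 2) → ends 28
depth at 28 (size 1, align 1) → ends 29
pad 1 to align 2 for channels
channels at 30 (size 4, align 2) → ends 34
width at 34 (size 1, align 1) → ends 35
tail pad 1 to reach multiple of 2
total 36 bytes, alignment 2
data bytes 33, size 36 → padding 3

3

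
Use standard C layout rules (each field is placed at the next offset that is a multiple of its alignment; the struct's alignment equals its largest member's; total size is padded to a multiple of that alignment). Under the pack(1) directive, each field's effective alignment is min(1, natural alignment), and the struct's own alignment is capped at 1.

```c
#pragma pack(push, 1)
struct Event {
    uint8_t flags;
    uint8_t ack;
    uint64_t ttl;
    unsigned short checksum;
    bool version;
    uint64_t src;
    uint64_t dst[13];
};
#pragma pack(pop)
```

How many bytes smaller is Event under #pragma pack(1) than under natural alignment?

natural layout:
  @0: flags [1B, align 1] → 1
  @1: ack [1B, align 1] → 2
  +6 pad (align 8)
  @8: ttl [8B, align 8] → 16
  @16: checksum [2B, align 2] → 18
  @18: version [1B, align 1] → 19
  +5 pad (align 8)
  @24: src [8B, align 8] → 32
  @32: dst [104B, align 8] → 136
  size 136, align 8
packed(1) layout:
  @0: flags [1B, align 1] → 1
  @1: ack [1B, align 1] → 2
  @2: ttl [8B, align 1] → 10
  @10: checksum [2B, align 1] → 12
  @12: version [1B, align 1] → 13
  @13: src [8B, align 1] → 21
  @21: dst [104B, align 1] → 125
  size 125, align 1
136 − 125 = 11

11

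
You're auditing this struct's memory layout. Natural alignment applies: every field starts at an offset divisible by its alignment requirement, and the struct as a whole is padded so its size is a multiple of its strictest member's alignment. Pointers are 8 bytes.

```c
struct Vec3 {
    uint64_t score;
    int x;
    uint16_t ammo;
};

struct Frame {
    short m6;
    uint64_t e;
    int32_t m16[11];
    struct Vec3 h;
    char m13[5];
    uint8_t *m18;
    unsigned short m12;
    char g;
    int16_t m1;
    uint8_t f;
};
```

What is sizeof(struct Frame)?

Vec3: @0: score [8B, align 8] → 8; @8: x [4B, align 4] → 12; @12: ammo [2B, align 2] → 14; +2 tail pad (align 8); size 16, align 8
@0: m6 [2B, align 2] → 2
+6 pad (align 8)
@8: e [8B, align 8] → 16
@16: m16 [44B, align 4] → 60
+4 pad (align 8)
@64: h [16B, align 8] → 80
@80: m13 [5B, align 1] → 85
+3 pad (align 8)
@88: m18 [8B, align 8] → 96
@96: m12 [2B, align 2] → 98
@98: g [1B, align 1] → 99
+1 pad (align 2)
@100: m1 [2B, align 2] → 102
@102: f [1B, align 1] → 103
+1 tail pad (align 8)
size 104, align 8

104 bytes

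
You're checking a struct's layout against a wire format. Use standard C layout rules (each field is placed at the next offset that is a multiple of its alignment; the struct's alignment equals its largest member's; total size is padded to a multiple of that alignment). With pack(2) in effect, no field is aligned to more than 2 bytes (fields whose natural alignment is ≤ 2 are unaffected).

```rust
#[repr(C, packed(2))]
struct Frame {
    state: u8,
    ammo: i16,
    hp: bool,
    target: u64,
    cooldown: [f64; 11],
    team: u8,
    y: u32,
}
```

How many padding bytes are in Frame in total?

3

@0: state [1B, align 1] → 1
+1 pad (align 2)
@2: ammo [2B, align 2] → 4
@4: hp [1B, align 1] → 5
+1 pad (align 2)
@6: target [8B, align 2] → 14
@14: cooldown [88B, align 2] → 102
@102: team [1B, align 1] → 103
+1 pad (align 2)
@104: y [4B, align 2] → 108
size 108, align 2
data bytes 105, size 108 → padding 3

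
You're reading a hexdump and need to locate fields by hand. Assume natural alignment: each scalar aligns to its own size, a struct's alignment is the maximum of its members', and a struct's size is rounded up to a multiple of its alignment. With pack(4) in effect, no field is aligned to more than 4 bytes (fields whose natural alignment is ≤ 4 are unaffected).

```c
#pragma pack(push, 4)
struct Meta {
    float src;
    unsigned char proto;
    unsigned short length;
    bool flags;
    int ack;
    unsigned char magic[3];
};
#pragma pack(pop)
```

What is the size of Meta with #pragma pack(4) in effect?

20

0..4  src  (4B, 4-aligned)
4..5  proto  (1B, 1-aligned)
5..6  -- padding (1B)
6..8  length  (2B, 2-aligned)
8..9  flags  (1B, 1-aligned)
9..12  -- padding (3B)
12..16  ack  (4B, 4-aligned)
16..19  magic  (3B, 1-aligned)
19..20  -- tail padding (1B)
sizeof = 20, alignof = 4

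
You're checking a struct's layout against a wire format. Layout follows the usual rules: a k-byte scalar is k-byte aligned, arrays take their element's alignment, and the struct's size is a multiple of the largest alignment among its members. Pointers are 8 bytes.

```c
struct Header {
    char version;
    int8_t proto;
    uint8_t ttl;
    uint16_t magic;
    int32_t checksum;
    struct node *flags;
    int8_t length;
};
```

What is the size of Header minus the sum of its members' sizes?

14

version at 0 (size 1, align 1) → ends 1
proto at 1 (size 1, align 1) → ends 2
ttl at 2 (size 1, align 1) → ends 3
pad 1 to align 2 for magic
magic at 4 (size 2, align 2) → ends 6
pad 2 to align 4 for checksum
checksum at 8 (size 4, align 4) → ends 12
pad 4 to align 8 for flags
flags at 16 (size 8, align 8) → ends 24
length at 24 (size 1, align 1) → ends 25
tail pad 7 to reach multiple of 8
total 32 bytes, alignment 8
data bytes 18, size 32 → padding 14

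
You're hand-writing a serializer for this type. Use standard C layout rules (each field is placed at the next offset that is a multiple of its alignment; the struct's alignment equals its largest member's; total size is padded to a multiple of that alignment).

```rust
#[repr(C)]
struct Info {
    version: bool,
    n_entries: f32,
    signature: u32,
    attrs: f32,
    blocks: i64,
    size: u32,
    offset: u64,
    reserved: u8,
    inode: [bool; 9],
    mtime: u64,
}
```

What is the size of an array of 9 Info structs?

576

version at 0 (size 1, align 1) → ends 1
pad 3 to align 4 for n_entries
n_entries at 4 (size 4, align 4) → ends 8
signature at 8 (size 4, align 4) → ends 12
attrs at 12 (size 4, align 4) → ends 16
blocks at 16 (size 8, align 8) → ends 24
size at 24 (size 4, align 4) → ends 28
pad 4 to align 8 for offset
offset at 32 (size 8, align 8) → ends 40
reserved at 40 (size 1, align 1) → ends 41
inode at 41 (size 9, align 1) → ends 50
pad 6 to align 8 for mtime
mtime at 56 (size 8, align 8) → ends 64
total 64 bytes, alignment 8
array of 9: 9 × 64 = 576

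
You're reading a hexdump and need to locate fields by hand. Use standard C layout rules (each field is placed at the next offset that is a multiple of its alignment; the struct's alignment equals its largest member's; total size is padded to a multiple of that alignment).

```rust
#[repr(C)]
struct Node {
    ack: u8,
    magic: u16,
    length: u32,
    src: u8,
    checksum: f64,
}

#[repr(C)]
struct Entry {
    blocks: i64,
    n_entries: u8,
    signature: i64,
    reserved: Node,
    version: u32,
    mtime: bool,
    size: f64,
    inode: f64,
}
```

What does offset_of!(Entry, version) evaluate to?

Node: 0..1  ack  (1B, 1-aligned); 1..2  -- padding (1B); 2..4  magic  (2B, 2-aligned); 4..8  length  (4B, 4-aligned); 8..9  src  (1B, 1-aligned); 9..16  -- padding (7B); 16..24  checksum  (8B, 8-aligned); sizeof = 24, alignof = 8
0..8  blocks  (8B, 8-aligned)
8..9  n_entries  (1B, 1-aligned)
9..16  -- padding (7B)
16..24  signature  (8B, 8-aligned)
24..48  reserved  (24B, 8-aligned)
48..52  version  (4B, 4-aligned)

48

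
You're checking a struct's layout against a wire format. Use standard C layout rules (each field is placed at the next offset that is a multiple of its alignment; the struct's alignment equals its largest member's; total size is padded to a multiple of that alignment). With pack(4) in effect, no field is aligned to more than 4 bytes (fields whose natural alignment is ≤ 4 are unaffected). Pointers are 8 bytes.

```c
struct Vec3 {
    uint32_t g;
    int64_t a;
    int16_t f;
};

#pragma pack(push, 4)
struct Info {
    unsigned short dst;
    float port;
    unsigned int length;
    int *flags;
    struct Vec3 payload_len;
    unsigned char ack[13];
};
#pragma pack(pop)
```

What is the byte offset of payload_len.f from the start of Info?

Vec3: 0..4  g  (4B, 4-aligned); 4..8  -- padding (4B); 8..16  a  (8B, 8-aligned); 16..18  f  (2B, 2-aligned); 18..24  -- tail padding (6B); sizeof = 24, alignof = 8
0..2  dst  (2B, 2-aligned)
2..4  -- padding (2B)
4..8  port  (4B, 4-aligned)
8..12  length  (4B, 4-aligned)
12..20  flags  (8B, 4-aligned)
20..44  payload_len  (24B, 4-aligned)
within Vec3: f at 16
20 + 16 = 36

36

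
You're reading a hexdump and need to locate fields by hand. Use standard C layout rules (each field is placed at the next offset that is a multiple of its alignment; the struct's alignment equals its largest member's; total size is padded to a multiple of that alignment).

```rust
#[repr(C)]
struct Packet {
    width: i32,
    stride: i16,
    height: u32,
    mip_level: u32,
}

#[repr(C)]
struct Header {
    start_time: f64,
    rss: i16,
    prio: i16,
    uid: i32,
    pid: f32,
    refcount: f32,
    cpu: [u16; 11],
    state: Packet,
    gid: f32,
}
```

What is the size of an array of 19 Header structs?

Packet: width at 0 (size 4, align 4) → ends 4; stride at 4 (size 2, align 2) → ends 6; pad 2 to align 4 for height; height at 8 (size 4, align 4) → ends 12; mip_level at 12 (size 4, align 4) → ends 16; total 16 bytes, alignment 4
start_time at 0 (size 8, align 8) → ends 8
rss at 8 (size 2, align 2) → ends 10
prio at 10 (size 2, align 2) → ends 12
uid at 12 (size 4, align 4) → ends 16
pid at 16 (size 4, align 4) → ends 20
refcount at 20 (size 4, align 4) → ends 24
cpu at 24 (size 22, align 2) → ends 46
pad 2 to align 4 for state
state at 48 (size 16, align 4) → ends 64
gid at 64 (size 4, align 4) → ends 68
tail pad 4 to reach multiple of 8
total 72 bytes, alignment 8
array of 19: 19 × 72 = 1368

1368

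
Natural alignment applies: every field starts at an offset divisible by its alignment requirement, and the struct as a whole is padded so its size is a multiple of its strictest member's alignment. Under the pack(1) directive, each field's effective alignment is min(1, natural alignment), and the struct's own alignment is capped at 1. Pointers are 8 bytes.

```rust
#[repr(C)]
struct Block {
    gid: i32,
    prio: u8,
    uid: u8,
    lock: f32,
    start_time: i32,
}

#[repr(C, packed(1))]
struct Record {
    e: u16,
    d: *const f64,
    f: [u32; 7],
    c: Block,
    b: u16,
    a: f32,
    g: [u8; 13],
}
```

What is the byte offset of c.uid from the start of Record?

43

Block: gid at 0 (size 4, align 4) → ends 4; prio at 4 (size 1, align 1) → ends 5; uid at 5 (size 1, align 1) → ends 6; pad 2 to align 4 for lock; lock at 8 (size 4, align 4) → ends 12; start_time at 12 (size 4, align 4) → ends 16; total 16 bytes, alignment 4
e at 0 (size 2, align 1) → ends 2
d at 2 (size 8, align 1) → ends 10
f at 10 (size 28, align 1) → ends 38
c at 38 (size 16, align 1) → ends 54
within Block: uid at 5
38 + 5 = 43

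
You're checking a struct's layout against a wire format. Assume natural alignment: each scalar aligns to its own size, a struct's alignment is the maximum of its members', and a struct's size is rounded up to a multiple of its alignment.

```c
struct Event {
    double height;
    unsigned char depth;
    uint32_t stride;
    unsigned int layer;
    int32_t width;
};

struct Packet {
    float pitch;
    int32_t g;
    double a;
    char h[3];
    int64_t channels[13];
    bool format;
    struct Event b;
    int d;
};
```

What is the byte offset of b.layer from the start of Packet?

152

Event: height at 0 (size 8, align 8) → ends 8; depth at 8 (size 1, align 1) → ends 9; pad 3 to align 4 for stride; stride at 12 (size 4, align 4) → ends 16; layer at 16 (size 4, align 4) → ends 20; width at 20 (size 4, align 4) → ends 24; total 24 bytes, alignment 8
pitch at 0 (size 4, align 4) → ends 4
g at 4 (size 4, align 4) → ends 8
a at 8 (size 8, align 8) → ends 16
h at 16 (size 3, align 1) → ends 19
pad 5 to align 8 for channels
channels at 24 (size 104, align 8) → ends 128
format at 128 (size 1, align 1) → ends 129
pad 7 to align 8 for b
b at 136 (size 24, align 8) → ends 160
within Event: layer at 16
136 + 16 = 152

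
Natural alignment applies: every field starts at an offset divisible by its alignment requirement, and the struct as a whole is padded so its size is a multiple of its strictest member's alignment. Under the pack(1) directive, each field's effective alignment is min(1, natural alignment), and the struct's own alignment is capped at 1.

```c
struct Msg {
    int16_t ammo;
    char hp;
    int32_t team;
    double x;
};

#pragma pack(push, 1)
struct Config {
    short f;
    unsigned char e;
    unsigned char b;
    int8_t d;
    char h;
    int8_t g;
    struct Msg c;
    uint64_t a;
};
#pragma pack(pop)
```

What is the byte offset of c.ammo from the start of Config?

7

Msg: @0: ammo [2B, align 2] → 2; @2: hp [1B, align 1] → 3; +1 pad (align 4); @4: team [4B, align 4] → 8; @8: x [8B, align 8] → 16; size 16, align 8
@0: f [2B, align 1] → 2
@2: e [1B, align 1] → 3
@3: b [1B, align 1] → 4
@4: d [1B, align 1] → 5
@5: h [1B, align 1] → 6
@6: g [1B, align 1] → 7
@7: c [16B, align 1] → 23
within Msg: ammo at 0
7 + 0 = 7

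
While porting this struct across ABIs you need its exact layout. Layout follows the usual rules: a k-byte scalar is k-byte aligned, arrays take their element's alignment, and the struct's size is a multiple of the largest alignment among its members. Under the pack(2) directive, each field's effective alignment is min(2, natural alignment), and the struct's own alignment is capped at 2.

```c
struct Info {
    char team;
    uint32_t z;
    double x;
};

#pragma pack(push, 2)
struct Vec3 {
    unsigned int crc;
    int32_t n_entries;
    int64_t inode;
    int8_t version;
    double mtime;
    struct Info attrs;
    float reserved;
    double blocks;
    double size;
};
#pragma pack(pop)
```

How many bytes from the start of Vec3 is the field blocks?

46

Info: 0..1  team  (1B, 1-aligned); 1..4  -- padding (3B); 4..8  z  (4B, 4-aligned); 8..16  x  (8B, 8-aligned); sizeof = 16, alignof = 8
0..4  crc  (4B, 2-aligned)
4..8  n_entries  (4B, 2-aligned)
8..16  inode  (8B, 2-aligned)
16..17  version  (1B, 1-aligned)
17..18  -- padding (1B)
18..26  mtime  (8B, 2-aligned)
26..42  attrs  (16B, 2-aligned)
42..46  reserved  (4B, 2-aligned)
46..54  blocks  (8B, 2-aligned)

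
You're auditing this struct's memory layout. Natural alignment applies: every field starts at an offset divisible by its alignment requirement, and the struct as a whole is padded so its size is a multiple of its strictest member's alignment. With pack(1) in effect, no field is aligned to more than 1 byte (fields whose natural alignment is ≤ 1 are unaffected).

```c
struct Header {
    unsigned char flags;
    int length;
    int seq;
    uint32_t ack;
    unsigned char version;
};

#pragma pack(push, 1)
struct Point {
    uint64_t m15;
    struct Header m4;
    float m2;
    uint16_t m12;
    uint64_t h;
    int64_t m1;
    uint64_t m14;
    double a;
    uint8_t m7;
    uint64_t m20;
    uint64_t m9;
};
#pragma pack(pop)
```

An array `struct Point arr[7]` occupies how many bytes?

581

Header: flags at 0 (size 1, align 1) → ends 1; pad 3 to align 4 for length; length at 4 (size 4, align 4) → ends 8; seq at 8 (size 4, align 4) → ends 12; ack at 12 (size 4, align 4) → ends 16; version at 16 (size 1, align 1) → ends 17; tail pad 3 to reach multiple of 4; total 20 bytes, alignment 4
m15 at 0 (size 8, align 1) → ends 8
m4 at 8 (size 20, align 1) → ends 28
m2 at 28 (size 4, align 1) → ends 32
m12 at 32 (size 2, align 1) → ends 34
h at 34 (size 8, align 1) → ends 42
m1 at 42 (size 8, align 1) → ends 50
m14 at 50 (size 8, align 1) → ends 58
a at 58 (size 8, align 1) → ends 66
m7 at 66 (size 1, align 1) → ends 67
m20 at 67 (size 8, align 1) → ends 75
m9 at 75 (size 8, align 1) → ends 83
total 83 bytes, alignment 1
array of 7: 7 × 83 = 581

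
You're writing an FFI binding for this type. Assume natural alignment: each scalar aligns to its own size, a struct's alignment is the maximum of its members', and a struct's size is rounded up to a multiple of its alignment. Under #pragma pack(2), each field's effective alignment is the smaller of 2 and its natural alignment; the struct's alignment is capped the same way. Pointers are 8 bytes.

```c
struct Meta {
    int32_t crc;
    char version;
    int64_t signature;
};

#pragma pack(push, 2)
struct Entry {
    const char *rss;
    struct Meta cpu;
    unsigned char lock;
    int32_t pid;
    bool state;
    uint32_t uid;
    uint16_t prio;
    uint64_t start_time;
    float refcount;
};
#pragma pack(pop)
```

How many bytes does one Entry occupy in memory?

50

Meta: crc at 0 (size 4, align 4) → ends 4; version at 4 (size 1, align 1) → ends 5; pad 3 to align 8 for signature; signature at 8 (size 8, align 8) → ends 16; total 16 bytes, alignment 8
rss at 0 (size 8, align 2) → ends 8
cpu at 8 (size 16, align 2) → ends 24
lock at 24 (size 1, align 1) → ends 25
pad 1 to align 2 for pid
pid at 26 (size 4, align 2) → ends 30
state at 30 (size 1, align 1) → ends 31
pad 1 to align 2 for uid
uid at 32 (size 4, align 2) → ends 36
prio at 36 (size 2, align 2) → ends 38
start_time at 38 (size 8, align 2) → ends 46
refcount at 46 (size 4, align 2) → ends 50
total 50 bytes, alignment 2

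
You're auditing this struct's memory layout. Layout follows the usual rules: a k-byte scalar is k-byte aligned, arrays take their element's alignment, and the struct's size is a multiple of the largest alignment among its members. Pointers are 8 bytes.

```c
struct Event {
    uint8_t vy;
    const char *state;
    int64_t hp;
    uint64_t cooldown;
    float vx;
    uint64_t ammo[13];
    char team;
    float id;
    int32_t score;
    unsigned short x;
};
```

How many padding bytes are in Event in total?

16

@0: vy [1B, align 1] → 1
+7 pad (align 8)
@8: state [8B, align 8] → 16
@16: hp [8B, align 8] → 24
@24: cooldown [8B, align 8] → 32
@32: vx [4B, align 4] → 36
+4 pad (align 8)
@40: ammo [104B, align 8] → 144
@144: team [1B, align 1] → 145
+3 pad (align 4)
@148: id [4B, align 4] → 152
@152: score [4B, align 4] → 156
@156: x [2B, align 2] → 158
+2 tail pad (align 8)
size 160, align 8
data bytes 144, size 160 → padding 16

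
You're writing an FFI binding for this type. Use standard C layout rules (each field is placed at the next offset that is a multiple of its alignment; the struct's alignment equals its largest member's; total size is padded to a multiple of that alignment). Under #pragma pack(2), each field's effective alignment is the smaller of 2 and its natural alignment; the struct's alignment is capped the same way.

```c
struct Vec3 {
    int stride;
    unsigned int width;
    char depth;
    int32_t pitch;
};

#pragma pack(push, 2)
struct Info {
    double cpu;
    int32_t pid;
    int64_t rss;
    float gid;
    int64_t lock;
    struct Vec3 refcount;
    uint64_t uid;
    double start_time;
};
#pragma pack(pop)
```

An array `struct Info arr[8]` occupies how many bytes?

512

Vec3: 0..4  stride  (4B, 4-aligned); 4..8  width  (4B, 4-aligned); 8..9  depth  (1B, 1-aligned); 9..12  -- padding (3B); 12..16  pitch  (4B, 4-aligned); sizeof = 16, alignof = 4
0..8  cpu  (8B, 2-aligned)
8..12  pid  (4B, 2-aligned)
12..20  rss  (8B, 2-aligned)
20..24  gid  (4B, 2-aligned)
24..32  lock  (8B, 2-aligned)
32..48  refcount  (16B, 2-aligned)
48..56  uid  (8B, 2-aligned)
56..64  start_time  (8B, 2-aligned)
sizeof = 64, alignof = 2
array of 8: 8 × 64 = 512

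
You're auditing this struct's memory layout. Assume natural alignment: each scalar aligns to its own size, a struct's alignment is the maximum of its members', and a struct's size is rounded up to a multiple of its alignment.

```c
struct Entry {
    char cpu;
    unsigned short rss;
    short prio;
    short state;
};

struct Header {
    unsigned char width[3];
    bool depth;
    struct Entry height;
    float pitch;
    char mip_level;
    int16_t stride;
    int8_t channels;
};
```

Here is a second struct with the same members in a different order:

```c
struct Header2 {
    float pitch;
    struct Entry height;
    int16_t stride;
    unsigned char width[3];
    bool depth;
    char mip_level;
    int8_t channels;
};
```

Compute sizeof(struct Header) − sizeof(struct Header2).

Entry: @0: cpu [1B, align 1] → 1; +1 pad (align 2); @2: rss [2B, align 2] → 4; @4: prio [2B, align 2] → 6; @6: state [2B, align 2] → 8; size 8, align 2
@0: width [3B, align 1] → 3
@3: depth [1B, align 1] → 4
@4: height [8B, align 2] → 12
@12: pitch [4B, align 4] → 16
@16: mip_level [1B, align 1] → 17
+1 pad (align 2)
@18: stride [2B, align 2] → 20
@20: channels [1B, align 1] → 21
+3 tail pad (align 4)
size 24, align 4
— Header2 —
@0: pitch [4B, align 4] → 4
@4: height [8B, align 2] → 12
@12: stride [2B, align 2] → 14
@14: width [3B, align 1] → 17
@17: depth [1B, align 1] → 18
@18: mip_level [1B, align 1] → 19
@19: channels [1B, align 1] → 20
size 20, align 4
24 − 20 = 4

4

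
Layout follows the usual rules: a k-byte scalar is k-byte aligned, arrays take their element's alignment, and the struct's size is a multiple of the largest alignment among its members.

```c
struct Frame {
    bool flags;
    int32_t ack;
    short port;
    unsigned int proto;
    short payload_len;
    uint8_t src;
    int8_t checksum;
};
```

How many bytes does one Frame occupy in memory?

0..1  flags  (1B, 1-aligned)
1..4  -- padding (3B)
4..8  ack  (4B, 4-aligned)
8..10  port  (2B, 2-aligned)
10..12  -- padding (2B)
12..16  proto  (4B, 4-aligned)
16..18  payload_len  (2B, 2-aligned)
18..19  src  (1B, 1-aligned)
19..20  checksum  (1B, 1-aligned)
sizeof = 20, alignof = 4

20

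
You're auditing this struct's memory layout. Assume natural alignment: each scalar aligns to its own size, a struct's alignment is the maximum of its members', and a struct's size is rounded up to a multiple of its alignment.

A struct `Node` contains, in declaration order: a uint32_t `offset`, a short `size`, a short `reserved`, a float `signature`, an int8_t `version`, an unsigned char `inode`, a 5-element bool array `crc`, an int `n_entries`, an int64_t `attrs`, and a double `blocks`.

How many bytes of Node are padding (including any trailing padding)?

offset at 0 (size 4, align 4) → ends 4
size at 4 (size 2, align 2) → ends 6
reserved at 6 (size 2, align 2) → ends 8
signature at 8 (size 4, align 4) → ends 12
version at 12 (size 1, align 1) → ends 13
inode at 13 (size 1, align 1) → ends 14
crc at 14 (size 5, align 1) → ends 19
pad 1 to align 4 for n_entries
n_entries at 20 (size 4, align 4) → ends 24
attrs at 24 (size 8, align 8) → ends 32
blocks at 32 (size 8, align 8) → ends 40
total 40 bytes, alignment 8
data bytes 39, size 40 → padding 1

1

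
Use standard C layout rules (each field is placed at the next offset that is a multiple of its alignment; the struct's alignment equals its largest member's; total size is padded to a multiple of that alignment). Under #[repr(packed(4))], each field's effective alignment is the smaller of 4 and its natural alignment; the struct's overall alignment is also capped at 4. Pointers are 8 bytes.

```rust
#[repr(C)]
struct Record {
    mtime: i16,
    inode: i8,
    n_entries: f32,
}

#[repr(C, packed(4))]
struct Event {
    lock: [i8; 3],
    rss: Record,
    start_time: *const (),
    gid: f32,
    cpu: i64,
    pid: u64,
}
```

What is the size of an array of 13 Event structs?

Record: mtime at 0 (size 2, align 2) → ends 2; inode at 2 (size 1, align 1) → ends 3; pad 1 to align 4 for n_entries; n_entries at 4 (size 4, align 4) → ends 8; total 8 bytes, alignment 4
lock at 0 (size 3, align 1) → ends 3
pad 1 to align 4 for rss
rss at 4 (size 8, align 4) → ends 12
start_time at 12 (size 8, align 4) → ends 20
gid at 20 (size 4, align 4) → ends 24
cpu at 24 (size 8, align 4) → ends 32
pid at 32 (size 8, align 4) → ends 40
total 40 bytes, alignment 4
array of 13: 13 × 40 = 520

520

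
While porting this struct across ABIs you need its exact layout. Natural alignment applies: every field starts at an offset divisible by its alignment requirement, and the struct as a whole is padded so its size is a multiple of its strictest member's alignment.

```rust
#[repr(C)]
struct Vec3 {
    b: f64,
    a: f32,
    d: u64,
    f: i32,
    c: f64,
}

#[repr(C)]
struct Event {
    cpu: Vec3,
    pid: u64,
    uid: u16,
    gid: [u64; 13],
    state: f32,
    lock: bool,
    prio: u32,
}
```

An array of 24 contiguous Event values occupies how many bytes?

4224

Vec3: @0: b [8B, align 8] → 8; @8: a [4B, align 4] → 12; +4 pad (align 8); @16: d [8B, align 8] → 24; @24: f [4B, align 4] → 28; +4 pad (align 8); @32: c [8B, align 8] → 40; size 40, align 8
@0: cpu [40B, align 8] → 40
@40: pid [8B, align 8] → 48
@48: uid [2B, align 2] → 50
+6 pad (align 8)
@56: gid [104B, align 8] → 160
@160: state [4B, align 4] → 164
@164: lock [1B, align 1] → 165
+3 pad (align 4)
@168: prio [4B, align 4] → 172
+4 tail pad (align 8)
size 176, align 8
array of 24: 24 × 176 = 4224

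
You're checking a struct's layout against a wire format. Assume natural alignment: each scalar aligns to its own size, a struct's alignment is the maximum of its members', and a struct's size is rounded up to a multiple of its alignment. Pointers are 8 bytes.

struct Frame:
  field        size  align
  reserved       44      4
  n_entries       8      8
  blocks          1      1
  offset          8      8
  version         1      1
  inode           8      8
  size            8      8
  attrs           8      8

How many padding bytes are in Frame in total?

18

0..44  reserved  (44B, 4-aligned)
44..48  -- padding (4B)
48..56  n_entries  (8B, 8-aligned)
56..57  blocks  (1B, 1-aligned)
57..64  -- padding (7B)
64..72  offset  (8B, 8-aligned)
72..73  version  (1B, 1-aligned)
73..80  -- padding (7B)
80..88  inode  (8B, 8-aligned)
88..96  size  (8B, 8-aligned)
96..104  attrs  (8B, 8-aligned)
sizeof = 104, alignof = 8
data bytes 86, size 104 → padding 18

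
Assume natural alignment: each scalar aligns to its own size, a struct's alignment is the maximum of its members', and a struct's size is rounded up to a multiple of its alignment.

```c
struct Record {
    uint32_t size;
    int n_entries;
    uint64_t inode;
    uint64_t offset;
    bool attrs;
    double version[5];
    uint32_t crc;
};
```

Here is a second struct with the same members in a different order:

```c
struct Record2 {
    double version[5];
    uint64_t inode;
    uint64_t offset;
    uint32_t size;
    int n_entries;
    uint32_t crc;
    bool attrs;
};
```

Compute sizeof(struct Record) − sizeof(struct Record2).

0..4  size  (4B, 4-aligned)
4..8  n_entries  (4B, 4-aligned)
8..16  inode  (8B, 8-aligned)
16..24  offset  (8B, 8-aligned)
24..25  attrs  (1B, 1-aligned)
25..32  -- padding (7B)
32..72  version  (40B, 8-aligned)
72..76  crc  (4B, 4-aligned)
76..80  -- tail padding (4B)
sizeof = 80, alignof = 8
— Record2 —
0..40  version  (40B, 8-aligned)
40..48  inode  (8B, 8-aligned)
48..56  offset  (8B, 8-aligned)
56..60  size  (4B, 4-aligned)
60..64  n_entries  (4B, 4-aligned)
64..68  crc  (4B, 4-aligned)
68..69  attrs  (1B, 1-aligned)
69..72  -- tail padding (3B)
sizeof = 72, alignof = 8
80 − 72 = 8

8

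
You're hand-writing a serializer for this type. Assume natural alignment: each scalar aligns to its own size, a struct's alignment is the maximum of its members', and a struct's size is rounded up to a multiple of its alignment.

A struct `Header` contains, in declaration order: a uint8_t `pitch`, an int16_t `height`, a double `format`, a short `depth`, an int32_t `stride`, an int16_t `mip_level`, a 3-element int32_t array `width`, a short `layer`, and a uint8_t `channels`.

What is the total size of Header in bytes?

pitch at 0 (size 1, align 1) → ends 1
pad 1 to align 2 for height
height at 2 (size 2, align 2) → ends 4
pad 4 to align 8 for format
format at 8 (size 8, align 8) → ends 16
depth at 16 (size 2, align 2) → ends 18
pad 2 to align 4 for stride
stride at 20 (size 4, align 4) → ends 24
mip_level at 24 (size 2, align 2) → ends 26
pad 2 to align 4 for width
width at 28 (size 12, align 4) → ends 40
layer at 40 (size 2, align 2) → ends 42
channels at 42 (size 1, align 1) → ends 43
tail pad 5 to reach multiple of 8
total 48 bytes, alignment 8

48 bytes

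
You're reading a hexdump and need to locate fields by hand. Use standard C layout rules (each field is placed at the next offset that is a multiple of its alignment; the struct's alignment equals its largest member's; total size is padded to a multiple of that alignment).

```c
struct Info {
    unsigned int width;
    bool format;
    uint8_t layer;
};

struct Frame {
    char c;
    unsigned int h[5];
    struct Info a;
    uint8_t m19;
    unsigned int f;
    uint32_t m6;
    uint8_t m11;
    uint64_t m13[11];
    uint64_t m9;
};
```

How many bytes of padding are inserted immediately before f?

3

Info: width at 0 (size 4, align 4) → ends 4; format at 4 (size 1, align 1) → ends 5; layer at 5 (size 1, align 1) → ends 6; tail pad 2 to reach multiple of 4; total 8 bytes, alignment 4
c at 0 (size 1, align 1) → ends 1
pad 3 to align 4 for h
h at 4 (size 20, align 4) → ends 24
a at 24 (size 8, align 4) → ends 32
m19 at 32 (size 1, align 1) → ends 33
pad 3 to align 4 for f
f at 36 (size 4, align 4) → ends 40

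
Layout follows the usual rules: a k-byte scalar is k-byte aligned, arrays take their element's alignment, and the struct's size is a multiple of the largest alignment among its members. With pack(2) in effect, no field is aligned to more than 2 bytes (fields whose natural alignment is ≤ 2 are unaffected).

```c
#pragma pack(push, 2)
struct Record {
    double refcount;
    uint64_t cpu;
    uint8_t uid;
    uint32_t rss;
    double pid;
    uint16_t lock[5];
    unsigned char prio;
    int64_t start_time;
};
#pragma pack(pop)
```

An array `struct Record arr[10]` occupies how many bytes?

500

@0: refcount [8B, align 2] → 8
@8: cpu [8B, align 2] → 16
@16: uid [1B, align 1] → 17
+1 pad (align 2)
@18: rss [4B, align 2] → 22
@22: pid [8B, align 2] → 30
@30: lock [10B, align 2] → 40
@40: prio [1B, align 1] → 41
+1 pad (align 2)
@42: start_time [8B, align 2] → 50
size 50, align 2
array of 10: 10 × 50 = 500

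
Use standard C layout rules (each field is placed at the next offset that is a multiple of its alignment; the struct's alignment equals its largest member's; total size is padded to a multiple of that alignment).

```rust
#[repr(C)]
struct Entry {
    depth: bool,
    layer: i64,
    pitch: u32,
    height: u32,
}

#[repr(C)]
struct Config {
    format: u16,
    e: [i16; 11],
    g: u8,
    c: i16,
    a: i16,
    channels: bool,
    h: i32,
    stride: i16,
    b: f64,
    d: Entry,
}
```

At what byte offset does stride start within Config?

36

Entry: depth at 0 (size 1, align 1) → ends 1; pad 7 to align 8 for layer; layer at 8 (size 8, align 8) → ends 16; pitch at 16 (size 4, align 4) → ends 20; height at 20 (size 4, align 4) → ends 24; total 24 bytes, alignment 8
format at 0 (size 2, align 2) → ends 2
e at 2 (size 22, align 2) → ends 24
g at 24 (size 1, align 1) → ends 25
pad 1 to align 2 for c
c at 26 (size 2, align 2) → ends 28
a at 28 (size 2, align 2) → ends 30
channels at 30 (size 1, align 1) → ends 31
pad 1 to align 4 for h
h at 32 (size 4, align 4) → ends 36
stride at 36 (size 2, align 2) → ends 38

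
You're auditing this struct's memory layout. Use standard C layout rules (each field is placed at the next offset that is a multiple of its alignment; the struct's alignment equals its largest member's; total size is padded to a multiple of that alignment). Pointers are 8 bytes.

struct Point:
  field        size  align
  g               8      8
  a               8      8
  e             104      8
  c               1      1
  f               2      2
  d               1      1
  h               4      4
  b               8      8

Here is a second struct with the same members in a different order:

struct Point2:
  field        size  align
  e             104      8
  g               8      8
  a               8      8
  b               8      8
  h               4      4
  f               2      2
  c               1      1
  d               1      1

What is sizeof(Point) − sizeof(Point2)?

g at 0 (size 8, align 8) → ends 8
a at 8 (size 8, align 8) → ends 16
e at 16 (size 104, align 8) → ends 120
c at 120 (size 1, align 1) → ends 121
pad 1 to align 2 for f
f at 122 (size 2, align 2) → ends 124
d at 124 (size 1, align 1) → ends 125
pad 3 to align 4 for h
h at 128 (size 4, align 4) → ends 132
pad 4 to align 8 for b
b at 136 (size 8, align 8) → ends 144
total 144 bytes, alignment 8
— Point2 —
e at 0 (size 104, align 8) → ends 104
g at 104 (size 8, align 8) → ends 112
a at 112 (size 8, align 8) → ends 120
b at 120 (size 8, align 8) → ends 128
h at 128 (size 4, align 4) → ends 132
f at 132 (size 2, align 2) → ends 134
c at 134 (size 1, align 1) → ends 135
d at 135 (size 1, align 1) → ends 136
total 136 bytes, alignment 8
144 − 136 = 8

8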